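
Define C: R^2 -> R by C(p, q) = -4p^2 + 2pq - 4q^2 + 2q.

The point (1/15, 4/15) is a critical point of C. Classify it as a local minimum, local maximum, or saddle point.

local maximum

The Hessian of C is constant: H = [[-8, 2], [2, -8]].
det(H) = (-8)·(-8) − 2² = 60.
det(H) > 0 and tr(H) = -16 < 0, so H is negative definite and the point is a local maximum.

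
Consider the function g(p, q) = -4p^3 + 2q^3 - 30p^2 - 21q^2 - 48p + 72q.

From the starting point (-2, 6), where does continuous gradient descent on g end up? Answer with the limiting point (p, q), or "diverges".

g is separable, so gradient descent decouples: p follows -∂g/∂p, q follows -∂g/∂q.
∂g/∂p = -12(p + 1)(p + 4); at p=-2 this is 24, so p decreases.
∂g/∂q = 6(q - 4)(q - 3); at q=6 this is 36, so q decreases.
p converges to its nearest critical value -4 (a local min of the p-part); q converges to 4. The iterate converges to (-4, 4).

(-4, 4)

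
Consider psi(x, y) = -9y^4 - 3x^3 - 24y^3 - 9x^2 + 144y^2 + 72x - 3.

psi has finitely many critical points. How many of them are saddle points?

psi separates as a function of x plus a function of y, so ∇psi=0 decouples.
∂psi/∂x = -9(x - 2)(x + 4) = 0 at x ∈ {-4, 2}; ∂psi/∂y = -36y(y - 2)(y + 4) = 0 at y ∈ {-4, 0, 2}.
The Hessian is diagonal: diag(psi_xx, psi_yy). Second derivatives: psi_xx(-4)=54, psi_xx(2)=-54; psi_yy(-4)=-864, psi_yy(0)=288, psi_yy(2)=-432.
Saddle points occur where the two diagonal entries have opposite signs: (-4, -4), (-4, 2), (2, 0). Count: 3.

3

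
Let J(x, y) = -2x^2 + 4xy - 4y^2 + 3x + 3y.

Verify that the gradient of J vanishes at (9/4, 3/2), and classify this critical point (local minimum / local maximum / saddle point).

∇J = (-4x + 4y + 3, 4x - 8y + 3); substituting (9/4, 3/2) gives ∇J = (0, 0), so (9/4, 3/2) is indeed a critical point.
The Hessian of J is constant: H = [[-4, 4], [4, -8]].
det(H) = (-4)·(-8) − 4² = 16.
det(H) > 0 and tr(H) = -12 < 0, so H is negative definite and the point is a local maximum.

local maximum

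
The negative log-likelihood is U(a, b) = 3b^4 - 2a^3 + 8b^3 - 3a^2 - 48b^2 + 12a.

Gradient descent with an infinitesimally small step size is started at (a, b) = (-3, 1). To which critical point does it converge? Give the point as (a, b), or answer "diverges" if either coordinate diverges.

(-2, 2)

U is separable, so gradient descent decouples: a follows -∂U/∂a, b follows -∂U/∂b.
∂U/∂a = -6(a - 1)(a + 2); at a=-3 this is -24, so a increases.
∂U/∂b = 12b(b - 2)(b + 4); at b=1 this is -60, so b increases.
a converges to its nearest critical value -2 (a local min of the a-part); b converges to 2. The iterate converges to (-2, 2).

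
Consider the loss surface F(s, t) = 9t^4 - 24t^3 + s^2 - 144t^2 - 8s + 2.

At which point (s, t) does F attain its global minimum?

(4, 4)

F(s,t) separates as P(s) + Q(t) + 2, so its minimum is min P + min Q + 2.
P'(s) = 2s - 8 vanishes at s ∈ {4}; Q'(t) = 36t(t - 4)(t + 2) vanishes at t ∈ {-2, 0, 4}.
Local minima of P (where P''>0): P(4)=-16. Local minima of Q: Q(-2)=-240, Q(4)=-1536.
So the global minimum of F is P(4) + Q(4) + 2 = -16 − 1536 + 2 = -1550, attained at (4, 4).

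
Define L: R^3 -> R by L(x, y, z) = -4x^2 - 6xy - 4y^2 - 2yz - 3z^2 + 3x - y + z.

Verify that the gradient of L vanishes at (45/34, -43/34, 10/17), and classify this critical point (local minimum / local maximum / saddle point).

∇L = (-8x - 6y + 3, -6x - 8y - 2z - 1, -2y - 6z + 1); substituting (45/34, -43/34, 10/17) gives ∇L = (0, 0, 0), so (45/34, -43/34, 10/17) is indeed a critical point.
The Hessian is constant: H = [[-8, -6, 0], [-6, -8, -2], [0, -2, -6]].
Leading principal minors: Δ₁ = -8, Δ₂ = 28, Δ₃ = -136.
The minors alternate sign starting negative (−, +, −), so H is negative definite: a local maximum.

local maximum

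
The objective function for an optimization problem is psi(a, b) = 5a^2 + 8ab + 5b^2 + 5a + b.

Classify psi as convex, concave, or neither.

convex

psi is quadratic, so its Hessian is the constant matrix H = [[10, 8], [8, 10]].
det(H) = 36, tr(H) = 20.
det(H) > 0 and tr(H) > 0, so H is positive definite everywhere: convex.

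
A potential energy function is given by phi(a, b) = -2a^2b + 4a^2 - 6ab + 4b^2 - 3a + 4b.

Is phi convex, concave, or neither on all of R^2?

The term -2a^2b is cubic, so the Hessian is not constant.
∂²phi/∂a² = -4b + 8, which takes both signs as b varies (negative for sufficiently large b). A diagonal entry of the Hessian changing sign means the Hessian is neither positive- nor negative-semidefinite on all of R^2.

neither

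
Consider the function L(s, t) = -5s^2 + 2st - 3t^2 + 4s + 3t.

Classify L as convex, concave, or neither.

concave

L is quadratic, so its Hessian is the constant matrix H = [[-10, 2], [2, -6]].
det(H) = 56, tr(H) = -16.
det(H) > 0 and tr(H) < 0, so H is negative definite everywhere: concave.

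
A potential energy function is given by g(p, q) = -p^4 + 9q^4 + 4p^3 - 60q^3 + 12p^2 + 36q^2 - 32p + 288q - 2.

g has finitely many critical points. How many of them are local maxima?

2

g separates as a function of p plus a function of q, so ∇g=0 decouples.
∂g/∂p = -4(p - 4)(p - 1)(p + 2) = 0 at p ∈ {-2, 1, 4}; ∂g/∂q = 36(q - 4)(q - 2)(q + 1) = 0 at q ∈ {-1, 2, 4}.
The Hessian is diagonal: diag(g_pp, g_qq). Second derivatives: g_pp(-2)=-72, g_pp(1)=36, g_pp(4)=-72; g_qq(-1)=540, g_qq(2)=-216, g_qq(4)=360.
Local maxima occur where both diagonal entries negative: (-2, 2), (4, 2). Count: 2.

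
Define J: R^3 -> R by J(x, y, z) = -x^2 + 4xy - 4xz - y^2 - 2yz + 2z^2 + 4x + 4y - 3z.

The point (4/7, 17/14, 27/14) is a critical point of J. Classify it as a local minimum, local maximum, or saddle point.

saddle point

The Hessian is constant: H = [[-2, 4, -4], [4, -2, -2], [-4, -2, 4]].
Leading principal minors: Δ₁ = -2, Δ₂ = -12, Δ₃ = 56.
The minors fit neither the all-positive nor the alternating-sign pattern, so H is indefinite: a saddle point.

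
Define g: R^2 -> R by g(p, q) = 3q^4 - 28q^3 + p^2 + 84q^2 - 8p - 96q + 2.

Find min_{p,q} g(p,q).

g(p,q) separates as A(p) + B(q) + 2, so its minimum is min A + min B + 2.
A'(p) = 2p - 8 vanishes at p ∈ {4}; B'(q) = 12(q - 4)(q - 2)(q - 1) vanishes at q ∈ {1, 2, 4}.
Local minima of A (where A''>0): A(4)=-16. Local minima of B: B(1)=-37, B(4)=-64.
So the global minimum of g is A(4) + B(4) + 2 = -16 − 64 + 2 = -78, attained at (4, 4).

-78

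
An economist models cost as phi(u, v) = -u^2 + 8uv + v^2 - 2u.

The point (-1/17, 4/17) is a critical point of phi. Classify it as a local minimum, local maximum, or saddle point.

The Hessian of phi is constant: H = [[-2, 8], [8, 2]].
det(H) = (-2)·2 − 8² = -68.
Since det(H) < 0, H is indefinite and the critical point is a saddle point.

saddle point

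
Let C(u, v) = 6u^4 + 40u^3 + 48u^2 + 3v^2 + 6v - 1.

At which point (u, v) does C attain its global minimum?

C(u,v) separates as P(u) + Q(v) − 1, so its minimum is min P + min Q − 1.
P'(u) = 24u(u + 1)(u + 4) vanishes at u ∈ {-4, -1, 0}; Q'(v) = 6v + 6 vanishes at v ∈ {-1}.
Local minima of P (where P''>0): P(-4)=-256, P(0)=0. Local minima of Q: Q(-1)=-3.
So the global minimum of C is P(-4) + Q(-1) − 1 = -256 − 3 − 1 = -260, attained at (-4, -1).

(-4, -1)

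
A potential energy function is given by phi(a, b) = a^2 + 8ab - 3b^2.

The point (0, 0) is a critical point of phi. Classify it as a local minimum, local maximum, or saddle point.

The Hessian of phi is constant: H = [[2, 8], [8, -6]].
det(H) = 2·(-6) − 8² = -76.
Since det(H) < 0, H is indefinite and the critical point is a saddle point.

saddle point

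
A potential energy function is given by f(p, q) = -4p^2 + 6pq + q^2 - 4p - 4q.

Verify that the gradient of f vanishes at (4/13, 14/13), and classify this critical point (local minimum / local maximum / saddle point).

∇f = (-8p + 6q - 4, 6p + 2q - 4); substituting (4/13, 14/13) gives ∇f = (0, 0), so (4/13, 14/13) is indeed a critical point.
The Hessian of f is constant: H = [[-8, 6], [6, 2]].
det(H) = (-8)·2 − 6² = -52.
Since det(H) < 0, H is indefinite and the critical point is a saddle point.

saddle point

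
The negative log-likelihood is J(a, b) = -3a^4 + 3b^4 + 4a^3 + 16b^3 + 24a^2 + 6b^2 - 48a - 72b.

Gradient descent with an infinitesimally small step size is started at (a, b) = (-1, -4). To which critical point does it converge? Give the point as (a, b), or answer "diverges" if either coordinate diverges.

J is separable, so gradient descent decouples: a follows -∂J/∂a, b follows -∂J/∂b.
∂J/∂a = -12(a - 2)(a - 1)(a + 2); at a=-1 this is -72, so a increases.
∂J/∂b = 12(b - 1)(b + 2)(b + 3); at b=-4 this is -120, so b increases.
a converges to its nearest critical value 1 (a local min of the a-part); b converges to -3. The iterate converges to (1, -3).

(1, -3)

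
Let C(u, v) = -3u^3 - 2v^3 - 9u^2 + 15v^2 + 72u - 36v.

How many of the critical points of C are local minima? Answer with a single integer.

C separates as a function of u plus a function of v, so ∇C=0 decouples.
∂C/∂u = -9(u - 2)(u + 4) = 0 at u ∈ {-4, 2}; ∂C/∂v = -6(v - 3)(v - 2) = 0 at v ∈ {2, 3}.
The Hessian is diagonal: diag(C_uu, C_vv). Second derivatives: C_uu(-4)=54, C_uu(2)=-54; C_vv(2)=6, C_vv(3)=-6.
Local minima occur where both diagonal entries positive: (-4, 2). Count: 1.

1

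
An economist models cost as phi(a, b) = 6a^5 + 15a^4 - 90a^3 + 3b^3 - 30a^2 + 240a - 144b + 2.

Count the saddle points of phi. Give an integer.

4

phi separates as a function of a plus a function of b, so ∇phi=0 decouples.
∂phi/∂a = 30(a - 2)(a - 1)(a + 1)(a + 4) = 0 at a ∈ {-4, -1, 1, 2}; ∂phi/∂b = 9(b - 4)(b + 4) = 0 at b ∈ {-4, 4}.
The Hessian is diagonal: diag(phi_aa, phi_bb). Second derivatives: phi_aa(-4)=-2700, phi_aa(-1)=540, phi_aa(1)=-300, phi_aa(2)=540; phi_bb(-4)=-72, phi_bb(4)=72.
Saddle points occur where the two diagonal entries have opposite signs: (-4, 4), (-1, -4), (1, 4), (2, -4). Count: 4.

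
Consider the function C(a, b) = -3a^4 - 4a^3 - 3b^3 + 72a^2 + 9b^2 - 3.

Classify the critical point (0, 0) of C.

local minimum

The mixed partial ∂²C/∂a∂b is 0, so the Hessian at any point is diag(C_aa, C_bb) = diag(12(-3a^2 - 2a + 12), 18(-b + 1)).
At (0, 0): H = diag(144, 18).
Both eigenvalues are positive, so H is positive definite: a local minimum.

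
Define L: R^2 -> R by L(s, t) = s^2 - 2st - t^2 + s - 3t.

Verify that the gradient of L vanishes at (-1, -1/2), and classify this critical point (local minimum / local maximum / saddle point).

∇L = (2s - 2t + 1, -2s - 2t - 3); substituting (-1, -1/2) gives ∇L = (0, 0), so (-1, -1/2) is indeed a critical point.
The Hessian of L is constant: H = [[2, -2], [-2, -2]].
det(H) = 2·(-2) − (-2)² = -8.
Since det(H) < 0, H is indefinite and the critical point is a saddle point.

saddle point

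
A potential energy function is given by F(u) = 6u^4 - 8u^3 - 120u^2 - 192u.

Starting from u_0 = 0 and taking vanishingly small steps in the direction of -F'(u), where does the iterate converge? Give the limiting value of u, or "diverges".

F'(u) = 24(u - 4)(u + 1)(u + 2), so F'(0) = -192.
Gradient descent moves in the -F' direction, i.e. u is increasing.
The nearest critical point in that direction is u = 4, where F'' = 720 > 0 (a local minimum). The iterate converges there.

4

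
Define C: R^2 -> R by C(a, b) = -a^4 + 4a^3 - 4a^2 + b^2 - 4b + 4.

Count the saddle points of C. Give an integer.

2

C separates as a function of a plus a function of b, so ∇C=0 decouples.
∂C/∂a = -4a(a - 2)(a - 1) = 0 at a ∈ {0, 1, 2}; ∂C/∂b = 2(b - 2) = 0 at b ∈ {2}.
The Hessian is diagonal: diag(C_aa, C_bb). Second derivatives: C_aa(0)=-8, C_aa(1)=4, C_aa(2)=-8; C_bb(2)=2.
Saddle points occur where the two diagonal entries have opposite signs: (0, 2), (2, 2). Count: 2.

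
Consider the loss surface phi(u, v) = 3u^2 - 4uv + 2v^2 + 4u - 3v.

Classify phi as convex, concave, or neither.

convex

phi is quadratic, so its Hessian is the constant matrix H = [[6, -4], [-4, 4]].
det(H) = 8, tr(H) = 10.
det(H) > 0 and tr(H) > 0, so H is positive definite everywhere: convex.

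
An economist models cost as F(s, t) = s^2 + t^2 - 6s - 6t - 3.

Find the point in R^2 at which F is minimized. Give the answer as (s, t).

(3, 3)

F(s,t) separates as P(s) + Q(t) − 3, so its minimum is min P + min Q − 3.
P'(s) = 2s - 6 vanishes at s ∈ {3}; Q'(t) = 2(t - 3) vanishes at t ∈ {3}.
Local minima of P (where P''>0): P(3)=-9. Local minima of Q: Q(3)=-9.
So the global minimum of F is P(3) + Q(3) − 3 = -9 − 9 − 3 = -21, attained at (3, 3).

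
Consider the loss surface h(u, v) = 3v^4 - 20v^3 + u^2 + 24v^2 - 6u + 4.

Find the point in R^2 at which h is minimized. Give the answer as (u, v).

(3, 4)

h(u,v) separates as P(u) + Q(v) + 4, so its minimum is min P + min Q + 4.
P'(u) = 2u - 6 vanishes at u ∈ {3}; Q'(v) = 12v(v - 4)(v - 1) vanishes at v ∈ {0, 1, 4}.
Local minima of P (where P''>0): P(3)=-9. Local minima of Q: Q(0)=0, Q(4)=-128.
So the global minimum of h is P(3) + Q(4) + 4 = -9 − 128 + 4 = -133, attained at (3, 4).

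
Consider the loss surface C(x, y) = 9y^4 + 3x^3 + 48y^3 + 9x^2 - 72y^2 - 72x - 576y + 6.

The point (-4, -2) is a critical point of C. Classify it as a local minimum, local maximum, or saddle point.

local maximum

The mixed partial ∂²C/∂x∂y is 0, so the Hessian at any point is diag(C_xx, C_yy) = diag(18(x + 1), 36(3y^2 + 8y - 4)).
At (-4, -2): H = diag(-54, -288).
Both eigenvalues are negative, so H is negative definite: a local maximum.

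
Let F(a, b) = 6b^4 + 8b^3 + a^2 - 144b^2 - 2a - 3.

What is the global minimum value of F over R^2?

F(a,b) separates as P(a) + Q(b) − 3, so its minimum is min P + min Q − 3.
P'(a) = 2a - 2 vanishes at a ∈ {1}; Q'(b) = 24b(b - 3)(b + 4) vanishes at b ∈ {-4, 0, 3}.
Local minima of P (where P''>0): P(1)=-1. Local minima of Q: Q(-4)=-1280, Q(3)=-594.
So the global minimum of F is P(1) + Q(-4) − 3 = -1 − 1280 − 3 = -1284, attained at (1, -4).

-1284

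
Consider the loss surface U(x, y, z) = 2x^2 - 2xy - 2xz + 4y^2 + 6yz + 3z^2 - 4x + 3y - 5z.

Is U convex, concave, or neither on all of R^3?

U is quadratic, so its Hessian is the constant matrix H = [[4, -2, -2], [-2, 8, 6], [-2, 6, 6]].
Leading principal minors: 4, 28, 40.
All positive ⇒ H ≻ 0 ⇒ convex.

convex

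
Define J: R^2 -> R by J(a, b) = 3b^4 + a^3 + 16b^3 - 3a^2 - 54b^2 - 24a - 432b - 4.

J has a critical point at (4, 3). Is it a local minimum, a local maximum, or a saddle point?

The mixed partial ∂²J/∂a∂b is 0, so the Hessian at any point is diag(J_aa, J_bb) = diag(6(a - 1), 12(3b^2 + 8b - 9)).
At (4, 3): H = diag(18, 504).
Both eigenvalues are positive, so H is positive definite: a local minimum.

local minimum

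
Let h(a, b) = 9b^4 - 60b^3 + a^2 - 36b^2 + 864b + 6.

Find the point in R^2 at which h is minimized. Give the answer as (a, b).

h(a,b) separates as P(a) + Q(b) + 6, so its minimum is min P + min Q + 6.
P'(a) = 2a vanishes at a ∈ {0}; Q'(b) = 36(b - 4)(b - 3)(b + 2) vanishes at b ∈ {-2, 3, 4}.
Local minima of P (where P''>0): P(0)=0. Local minima of Q: Q(-2)=-1248, Q(4)=1344.
So the global minimum of h is P(0) + Q(-2) + 6 = 0 − 1248 + 6 = -1242, attained at (0, -2).

(0, -2)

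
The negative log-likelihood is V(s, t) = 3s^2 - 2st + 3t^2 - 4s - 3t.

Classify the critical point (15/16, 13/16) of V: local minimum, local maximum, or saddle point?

The Hessian of V is constant: H = [[6, -2], [-2, 6]].
det(H) = 6·6 − (-2)² = 32.
det(H) > 0 and tr(H) = 12 > 0, so H is positive definite and the point is a local minimum.

local minimum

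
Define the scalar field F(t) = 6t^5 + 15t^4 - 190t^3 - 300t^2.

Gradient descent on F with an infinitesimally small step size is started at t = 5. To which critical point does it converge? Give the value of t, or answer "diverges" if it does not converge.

4

F'(t) = 30t(t - 4)(t + 1)(t + 5), so F'(5) = 9000.
Gradient descent moves in the -F' direction, i.e. t is decreasing.
The nearest critical point in that direction is t = 4, where F'' = 5400 > 0 (a local minimum). The iterate converges there.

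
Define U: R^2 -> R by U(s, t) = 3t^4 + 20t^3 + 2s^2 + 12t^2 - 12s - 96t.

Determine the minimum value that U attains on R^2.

U(s,t) separates as P(s) + Q(t), so its minimum is min P + min Q.
P'(s) = 4s - 12 vanishes at s ∈ {3}; Q'(t) = 12(t - 1)(t + 2)(t + 4) vanishes at t ∈ {-4, -2, 1}.
Local minima of P (where P''>0): P(3)=-18. Local minima of Q: Q(-4)=64, Q(1)=-61.
So the global minimum of U is P(3) + Q(1) = -18 − 61 = -79, attained at (3, 1).

-79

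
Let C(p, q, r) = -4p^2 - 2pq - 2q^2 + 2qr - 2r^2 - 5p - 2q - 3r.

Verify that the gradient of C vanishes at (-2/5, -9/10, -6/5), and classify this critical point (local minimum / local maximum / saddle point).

local maximum

∇C = (-8p - 2q - 5, -2p - 4q + 2r - 2, 2q - 4r - 3); substituting (-2/5, -9/10, -6/5) gives ∇C = (0, 0, 0), so (-2/5, -9/10, -6/5) is indeed a critical point.
The Hessian is constant: H = [[-8, -2, 0], [-2, -4, 2], [0, 2, -4]].
Leading principal minors: Δ₁ = -8, Δ₂ = 28, Δ₃ = -80.
The minors alternate sign starting negative (−, +, −), so H is negative definite: a local maximum.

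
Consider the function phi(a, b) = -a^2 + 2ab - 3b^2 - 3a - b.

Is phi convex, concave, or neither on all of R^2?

concave

phi is quadratic, so its Hessian is the constant matrix H = [[-2, 2], [2, -6]].
det(H) = 8, tr(H) = -8.
det(H) > 0 and tr(H) < 0, so H is negative definite everywhere: concave.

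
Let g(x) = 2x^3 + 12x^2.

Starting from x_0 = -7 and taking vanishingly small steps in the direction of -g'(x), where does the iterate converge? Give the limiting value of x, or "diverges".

diverges

g'(x) = 6x(x + 4), so g'(-7) = 126.
Gradient descent moves in the -g' direction, i.e. x is decreasing.
There is no critical point below x=-7, and g' keeps the same sign, so the iterate runs off to −∞.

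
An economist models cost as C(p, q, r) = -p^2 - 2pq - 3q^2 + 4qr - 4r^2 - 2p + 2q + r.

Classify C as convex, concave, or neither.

C is quadratic, so its Hessian is the constant matrix H = [[-2, -2, 0], [-2, -6, 4], [0, 4, -8]].
Leading principal minors: -2, 8, -32.
Signs alternate −, +, − ⇒ H ≺ 0 ⇒ concave.

concave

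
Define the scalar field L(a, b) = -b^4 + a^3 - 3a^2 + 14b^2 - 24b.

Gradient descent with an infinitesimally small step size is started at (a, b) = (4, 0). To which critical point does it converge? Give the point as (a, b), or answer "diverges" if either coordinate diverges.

L is separable, so gradient descent decouples: a follows -∂L/∂a, b follows -∂L/∂b.
∂L/∂a = 3a(a - 2); at a=4 this is 24, so a decreases.
∂L/∂b = -4(b - 2)(b - 1)(b + 3); at b=0 this is -24, so b increases.
a converges to its nearest critical value 2 (a local min of the a-part); b converges to 1. The iterate converges to (2, 1).

(2, 1)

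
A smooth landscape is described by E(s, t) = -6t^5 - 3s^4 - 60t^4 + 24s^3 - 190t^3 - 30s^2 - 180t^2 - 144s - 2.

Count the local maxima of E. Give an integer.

E separates as a function of s plus a function of t, so ∇E=0 decouples.
∂E/∂s = -12(s - 4)(s - 3)(s + 1) = 0 at s ∈ {-1, 3, 4}; ∂E/∂t = -30t(t + 1)(t + 3)(t + 4) = 0 at t ∈ {-4, -3, -1, 0}.
The Hessian is diagonal: diag(E_ss, E_tt). Second derivatives: E_ss(-1)=-240, E_ss(3)=48, E_ss(4)=-60; E_tt(-4)=360, E_tt(-3)=-180, E_tt(-1)=180, E_tt(0)=-360.
Local maxima occur where both diagonal entries negative: (-1, -3), (-1, 0), (4, -3), (4, 0). Count: 4.

4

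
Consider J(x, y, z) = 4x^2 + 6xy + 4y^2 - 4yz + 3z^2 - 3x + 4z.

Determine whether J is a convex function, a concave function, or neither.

J is quadratic, so its Hessian is the constant matrix H = [[8, 6, 0], [6, 8, -4], [0, -4, 6]].
Leading principal minors: 8, 28, 40.
All positive ⇒ H ≻ 0 ⇒ convex.

convex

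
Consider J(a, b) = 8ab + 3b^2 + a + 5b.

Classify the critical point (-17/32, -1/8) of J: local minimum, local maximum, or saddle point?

saddle point

The Hessian of J is constant: H = [[0, 8], [8, 6]].
det(H) = 0·6 − 8² = -64.
Since det(H) < 0, H is indefinite and the critical point is a saddle point.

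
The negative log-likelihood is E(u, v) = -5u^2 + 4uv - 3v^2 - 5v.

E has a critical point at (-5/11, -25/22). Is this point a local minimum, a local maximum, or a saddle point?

The Hessian of E is constant: H = [[-10, 4], [4, -6]].
det(H) = (-10)·(-6) − 4² = 44.
det(H) > 0 and tr(H) = -16 < 0, so H is negative definite and the point is a local maximum.

local maximum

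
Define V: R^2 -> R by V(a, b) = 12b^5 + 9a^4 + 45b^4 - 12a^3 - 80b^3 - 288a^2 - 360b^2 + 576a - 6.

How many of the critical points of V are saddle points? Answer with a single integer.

6

V separates as a function of a plus a function of b, so ∇V=0 decouples.
∂V/∂a = 36(a - 4)(a - 1)(a + 4) = 0 at a ∈ {-4, 1, 4}; ∂V/∂b = 60b(b - 2)(b + 2)(b + 3) = 0 at b ∈ {-3, -2, 0, 2}.
The Hessian is diagonal: diag(V_aa, V_bb). Second derivatives: V_aa(-4)=1440, V_aa(1)=-540, V_aa(4)=864; V_bb(-3)=-900, V_bb(-2)=480, V_bb(0)=-720, V_bb(2)=2400.
Saddle points occur where the two diagonal entries have opposite signs: (-4, -3), (-4, 0), (1, -2), (1, 2), (4, -3), (4, 0). Count: 6.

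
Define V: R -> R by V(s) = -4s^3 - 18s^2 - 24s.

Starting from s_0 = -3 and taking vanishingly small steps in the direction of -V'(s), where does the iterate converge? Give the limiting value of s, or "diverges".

V'(s) = -12(s + 1)(s + 2), so V'(-3) = -24.
Gradient descent moves in the -V' direction, i.e. s is increasing.
The nearest critical point in that direction is s = -2, where V'' = 12 > 0 (a local minimum). The iterate converges there.

-2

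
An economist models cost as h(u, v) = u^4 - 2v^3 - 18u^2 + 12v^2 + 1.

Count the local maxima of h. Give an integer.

1

h separates as a function of u plus a function of v, so ∇h=0 decouples.
∂h/∂u = 4u(u - 3)(u + 3) = 0 at u ∈ {-3, 0, 3}; ∂h/∂v = -6v(v - 4) = 0 at v ∈ {0, 4}.
The Hessian is diagonal: diag(h_uu, h_vv). Second derivatives: h_uu(-3)=72, h_uu(0)=-36, h_uu(3)=72; h_vv(0)=24, h_vv(4)=-24.
Local maxima occur where both diagonal entries negative: (0, 4). Count: 1.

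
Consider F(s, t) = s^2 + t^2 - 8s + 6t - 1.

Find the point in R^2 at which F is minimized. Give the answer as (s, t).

F(s,t) separates as P(s) + Q(t) − 1, so its minimum is min P + min Q − 1.
P'(s) = 2s - 8 vanishes at s ∈ {4}; Q'(t) = 2(t + 3) vanishes at t ∈ {-3}.
Local minima of P (where P''>0): P(4)=-16. Local minima of Q: Q(-3)=-9.
So the global minimum of F is P(4) + Q(-3) − 1 = -16 − 9 − 1 = -26, attained at (4, -3).

(4, -3)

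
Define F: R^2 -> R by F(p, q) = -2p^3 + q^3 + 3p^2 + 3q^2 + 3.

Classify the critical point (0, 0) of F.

local minimum

The mixed partial ∂²F/∂p∂q is 0, so the Hessian at any point is diag(F_pp, F_qq) = diag(6(-2p + 1), 6(q + 1)).
At (0, 0): H = diag(6, 6).
Both eigenvalues are positive, so H is positive definite: a local minimum.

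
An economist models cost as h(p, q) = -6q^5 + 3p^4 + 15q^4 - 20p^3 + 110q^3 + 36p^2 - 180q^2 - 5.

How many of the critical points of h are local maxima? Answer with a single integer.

2

h separates as a function of p plus a function of q, so ∇h=0 decouples.
∂h/∂p = 12p(p - 3)(p - 2) = 0 at p ∈ {0, 2, 3}; ∂h/∂q = -30q(q - 4)(q - 1)(q + 3) = 0 at q ∈ {-3, 0, 1, 4}.
The Hessian is diagonal: diag(h_pp, h_qq). Second derivatives: h_pp(0)=72, h_pp(2)=-24, h_pp(3)=36; h_qq(-3)=2520, h_qq(0)=-360, h_qq(1)=360, h_qq(4)=-2520.
Local maxima occur where both diagonal entries negative: (2, 0), (2, 4). Count: 2.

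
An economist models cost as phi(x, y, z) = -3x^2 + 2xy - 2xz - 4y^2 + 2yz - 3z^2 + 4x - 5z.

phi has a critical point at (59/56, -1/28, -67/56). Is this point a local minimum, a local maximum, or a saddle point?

The Hessian is constant: H = [[-6, 2, -2], [2, -8, 2], [-2, 2, -6]].
Leading principal minors: Δ₁ = -6, Δ₂ = 44, Δ₃ = -224.
The minors alternate sign starting negative (−, +, −), so H is negative definite: a local maximum.

local maximum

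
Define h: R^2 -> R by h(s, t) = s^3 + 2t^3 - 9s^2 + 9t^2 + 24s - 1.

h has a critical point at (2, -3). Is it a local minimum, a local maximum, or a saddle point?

local maximum

The mixed partial ∂²h/∂s∂t is 0, so the Hessian at any point is diag(h_ss, h_tt) = diag(6(s - 3), 6(2t + 3)).
At (2, -3): H = diag(-6, -18).
Both eigenvalues are negative, so H is negative definite: a local maximum.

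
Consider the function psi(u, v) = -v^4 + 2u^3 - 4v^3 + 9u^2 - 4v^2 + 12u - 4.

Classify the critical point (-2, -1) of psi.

saddle point

The mixed partial ∂²psi/∂u∂v is 0, so the Hessian at any point is diag(psi_uu, psi_vv) = diag(6(2u + 3), -4(3v^2 + 6v + 2)).
At (-2, -1): H = diag(-6, 4).
The eigenvalues have opposite signs, so H is indefinite: a saddle point.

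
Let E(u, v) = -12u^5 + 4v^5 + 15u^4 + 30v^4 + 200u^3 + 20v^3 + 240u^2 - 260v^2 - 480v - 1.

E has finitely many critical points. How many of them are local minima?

4

E separates as a function of u plus a function of v, so ∇E=0 decouples.
∂E/∂u = -60u(u - 4)(u + 1)(u + 2) = 0 at u ∈ {-2, -1, 0, 4}; ∂E/∂v = 20(v - 2)(v + 1)(v + 3)(v + 4) = 0 at v ∈ {-4, -3, -1, 2}.
The Hessian is diagonal: diag(E_uu, E_vv). Second derivatives: E_uu(-2)=720, E_uu(-1)=-300, E_uu(0)=480, E_uu(4)=-7200; E_vv(-4)=-360, E_vv(-3)=200, E_vv(-1)=-360, E_vv(2)=1800.
Local minima occur where both diagonal entries positive: (-2, -3), (-2, 2), (0, -3), (0, 2). Count: 4.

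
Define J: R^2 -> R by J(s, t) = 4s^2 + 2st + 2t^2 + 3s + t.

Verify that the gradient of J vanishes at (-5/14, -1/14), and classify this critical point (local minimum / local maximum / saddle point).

∇J = (8s + 2t + 3, 2s + 4t + 1); substituting (-5/14, -1/14) gives ∇J = (0, 0), so (-5/14, -1/14) is indeed a critical point.
The Hessian of J is constant: H = [[8, 2], [2, 4]].
det(H) = 8·4 − 2² = 28.
det(H) > 0 and tr(H) = 12 > 0, so H is positive definite and the point is a local minimum.

local minimum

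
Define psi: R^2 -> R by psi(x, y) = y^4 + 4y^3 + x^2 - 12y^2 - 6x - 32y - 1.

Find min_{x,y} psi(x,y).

psi(x,y) separates as P(x) + Q(y) − 1, so its minimum is min P + min Q − 1.
P'(x) = 2x - 6 vanishes at x ∈ {3}; Q'(y) = 4(y - 2)(y + 1)(y + 4) vanishes at y ∈ {-4, -1, 2}.
Local minima of P (where P''>0): P(3)=-9. Local minima of Q: Q(-4)=-64, Q(2)=-64.
So the global minimum of psi is P(3) + Q(-4) − 1 = -9 − 64 − 1 = -74, attained at (3, -4).

-74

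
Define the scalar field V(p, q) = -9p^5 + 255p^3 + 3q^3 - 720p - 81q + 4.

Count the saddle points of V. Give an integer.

V separates as a function of p plus a function of q, so ∇V=0 decouples.
∂V/∂p = -45(p - 4)(p - 1)(p + 1)(p + 4) = 0 at p ∈ {-4, -1, 1, 4}; ∂V/∂q = 9(q - 3)(q + 3) = 0 at q ∈ {-3, 3}.
The Hessian is diagonal: diag(V_pp, V_qq). Second derivatives: V_pp(-4)=5400, V_pp(-1)=-1350, V_pp(1)=1350, V_pp(4)=-5400; V_qq(-3)=-54, V_qq(3)=54.
Saddle points occur where the two diagonal entries have opposite signs: (-4, -3), (-1, 3), (1, -3), (4, 3). Count: 4.

4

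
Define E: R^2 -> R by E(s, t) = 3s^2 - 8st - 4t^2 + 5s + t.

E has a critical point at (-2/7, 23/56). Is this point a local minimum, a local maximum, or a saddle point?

saddle point

The Hessian of E is constant: H = [[6, -8], [-8, -8]].
det(H) = 6·(-8) − (-8)² = -112.
Since det(H) < 0, H is indefinite and the critical point is a saddle point.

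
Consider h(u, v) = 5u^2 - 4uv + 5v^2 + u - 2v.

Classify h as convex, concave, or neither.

convex

h is quadratic, so its Hessian is the constant matrix H = [[10, -4], [-4, 10]].
det(H) = 84, tr(H) = 20.
det(H) > 0 and tr(H) > 0, so H is positive definite everywhere: convex.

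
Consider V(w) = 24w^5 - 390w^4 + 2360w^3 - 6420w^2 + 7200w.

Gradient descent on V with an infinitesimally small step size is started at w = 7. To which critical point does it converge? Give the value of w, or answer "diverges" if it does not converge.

V'(w) = 120(w - 5)(w - 4)(w - 3)(w - 1), so V'(7) = 17280.
Gradient descent moves in the -V' direction, i.e. w is decreasing.
The nearest critical point in that direction is w = 5, where V'' = 960 > 0 (a local minimum). The iterate converges there.

5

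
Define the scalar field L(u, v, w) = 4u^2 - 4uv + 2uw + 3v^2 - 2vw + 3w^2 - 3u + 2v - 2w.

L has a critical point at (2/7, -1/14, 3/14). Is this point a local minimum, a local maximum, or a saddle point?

local minimum

The Hessian is constant: H = [[8, -4, 2], [-4, 6, -2], [2, -2, 6]].
Leading principal minors: Δ₁ = 8, Δ₂ = 32, Δ₃ = 168.
All leading minors are positive, so H is positive definite: a local minimum.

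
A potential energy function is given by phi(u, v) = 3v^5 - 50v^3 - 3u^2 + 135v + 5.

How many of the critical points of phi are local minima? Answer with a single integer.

phi separates as a function of u plus a function of v, so ∇phi=0 decouples.
∂phi/∂u = -6u = 0 at u ∈ {0}; ∂phi/∂v = 15(v - 3)(v - 1)(v + 1)(v + 3) = 0 at v ∈ {-3, -1, 1, 3}.
The Hessian is diagonal: diag(phi_uu, phi_vv). Second derivatives: phi_uu(0)=-6; phi_vv(-3)=-720, phi_vv(-1)=240, phi_vv(1)=-240, phi_vv(3)=720.
Local minima occur where both diagonal entries positive: none. Count: 0.

0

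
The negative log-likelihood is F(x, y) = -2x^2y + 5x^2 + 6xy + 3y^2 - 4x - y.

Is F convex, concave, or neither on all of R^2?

neither

The term -2x^2y is cubic, so the Hessian is not constant.
∂²F/∂x² = -4y + 10, which takes both signs as y varies (negative for sufficiently large y). A diagonal entry of the Hessian changing sign means the Hessian is neither positive- nor negative-semidefinite on all of R^2.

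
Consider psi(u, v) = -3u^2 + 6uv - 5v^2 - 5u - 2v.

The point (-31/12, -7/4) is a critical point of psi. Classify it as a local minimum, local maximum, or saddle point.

local maximum

The Hessian of psi is constant: H = [[-6, 6], [6, -10]].
det(H) = (-6)·(-10) − 6² = 24.
det(H) > 0 and tr(H) = -16 < 0, so H is negative definite and the point is a local maximum.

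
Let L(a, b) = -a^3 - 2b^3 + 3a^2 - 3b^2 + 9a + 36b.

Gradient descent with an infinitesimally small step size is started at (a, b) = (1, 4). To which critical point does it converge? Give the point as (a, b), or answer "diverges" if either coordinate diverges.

diverges

L is separable, so gradient descent decouples: a follows -∂L/∂a, b follows -∂L/∂b.
∂L/∂a = -3(a - 3)(a + 1); at a=1 this is 12, so a decreases.
∂L/∂b = -6(b - 2)(b + 3); at b=4 this is -84, so b increases.
The b-coordinate has no critical point in that direction and runs off to infinity.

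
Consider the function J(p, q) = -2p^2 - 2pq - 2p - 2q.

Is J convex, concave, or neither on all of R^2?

J is quadratic, so its Hessian is the constant matrix H = [[-4, -2], [-2, 0]].
det(H) = -4, tr(H) = -4.
det(H) < 0, so H is indefinite: neither convex nor concave.

neither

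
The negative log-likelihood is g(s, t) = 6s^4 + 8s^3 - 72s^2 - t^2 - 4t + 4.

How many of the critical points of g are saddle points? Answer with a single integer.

2

g separates as a function of s plus a function of t, so ∇g=0 decouples.
∂g/∂s = 24s(s - 2)(s + 3) = 0 at s ∈ {-3, 0, 2}; ∂g/∂t = -2(t + 2) = 0 at t ∈ {-2}.
The Hessian is diagonal: diag(g_ss, g_tt). Second derivatives: g_ss(-3)=360, g_ss(0)=-144, g_ss(2)=240; g_tt(-2)=-2.
Saddle points occur where the two diagonal entries have opposite signs: (-3, -2), (2, -2). Count: 2.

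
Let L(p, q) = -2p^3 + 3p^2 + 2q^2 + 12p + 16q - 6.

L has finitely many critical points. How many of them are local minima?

L separates as a function of p plus a function of q, so ∇L=0 decouples.
∂L/∂p = -6(p - 2)(p + 1) = 0 at p ∈ {-1, 2}; ∂L/∂q = 4(q + 4) = 0 at q ∈ {-4}.
The Hessian is diagonal: diag(L_pp, L_qq). Second derivatives: L_pp(-1)=18, L_pp(2)=-18; L_qq(-4)=4.
Local minima occur where both diagonal entries positive: (-1, -4). Count: 1.

1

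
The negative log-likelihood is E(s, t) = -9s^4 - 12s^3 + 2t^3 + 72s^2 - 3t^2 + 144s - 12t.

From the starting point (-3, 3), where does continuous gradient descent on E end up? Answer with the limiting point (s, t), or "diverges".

diverges

E is separable, so gradient descent decouples: s follows -∂E/∂s, t follows -∂E/∂t.
∂E/∂s = -36(s - 2)(s + 1)(s + 2); at s=-3 this is 360, so s decreases.
∂E/∂t = 6(t - 2)(t + 1); at t=3 this is 24, so t decreases.
The s-coordinate has no critical point in that direction and runs off to infinity.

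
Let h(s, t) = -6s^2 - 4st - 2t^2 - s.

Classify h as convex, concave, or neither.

h is quadratic, so its Hessian is the constant matrix H = [[-12, -4], [-4, -4]].
det(H) = 32, tr(H) = -16.
det(H) > 0 and tr(H) < 0, so H is negative definite everywhere: concave.

concave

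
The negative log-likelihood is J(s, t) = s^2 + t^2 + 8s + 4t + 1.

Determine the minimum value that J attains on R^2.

J(s,t) separates as P(s) + Q(t) + 1, so its minimum is min P + min Q + 1.
P'(s) = 2s + 8 vanishes at s ∈ {-4}; Q'(t) = 2(t + 2) vanishes at t ∈ {-2}.
Local minima of P (where P''>0): P(-4)=-16. Local minima of Q: Q(-2)=-4.
So the global minimum of J is P(-4) + Q(-2) + 1 = -16 − 4 + 1 = -19, attained at (-4, -2).

-19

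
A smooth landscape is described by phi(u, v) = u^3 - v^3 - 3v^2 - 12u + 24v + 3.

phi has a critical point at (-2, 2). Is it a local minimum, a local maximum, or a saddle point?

local maximum

The mixed partial ∂²phi/∂u∂v is 0, so the Hessian at any point is diag(phi_uu, phi_vv) = diag(6u, -6(v + 1)).
At (-2, 2): H = diag(-12, -18).
Both eigenvalues are negative, so H is negative definite: a local maximum.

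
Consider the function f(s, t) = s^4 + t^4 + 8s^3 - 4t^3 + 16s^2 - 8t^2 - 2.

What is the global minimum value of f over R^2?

f(s,t) separates as P(s) + Q(t) − 2, so its minimum is min P + min Q − 2.
P'(s) = 4s(s + 2)(s + 4) vanishes at s ∈ {-4, -2, 0}; Q'(t) = 4t(t - 4)(t + 1) vanishes at t ∈ {-1, 0, 4}.
Local minima of P (where P''>0): P(-4)=0, P(0)=0. Local minima of Q: Q(-1)=-3, Q(4)=-128.
So the global minimum of f is P(-4) + Q(4) − 2 = 0 − 128 − 2 = -130, attained at (-4, 4).

-130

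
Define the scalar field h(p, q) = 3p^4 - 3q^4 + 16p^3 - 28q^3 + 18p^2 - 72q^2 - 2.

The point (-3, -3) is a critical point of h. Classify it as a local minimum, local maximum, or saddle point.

The mixed partial ∂²h/∂p∂q is 0, so the Hessian at any point is diag(h_pp, h_qq) = diag(12(3p^2 + 8p + 3), -12(3q^2 + 14q + 12)).
At (-3, -3): H = diag(72, 36).
Both eigenvalues are positive, so H is positive definite: a local minimum.

local minimum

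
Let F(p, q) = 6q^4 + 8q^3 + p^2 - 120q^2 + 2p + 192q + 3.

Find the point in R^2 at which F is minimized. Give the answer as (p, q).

(-1, -4)

F(p,q) separates as A(p) + B(q) + 3, so its minimum is min A + min B + 3.
A'(p) = 2p + 2 vanishes at p ∈ {-1}; B'(q) = 24(q - 2)(q - 1)(q + 4) vanishes at q ∈ {-4, 1, 2}.
Local minima of A (where A''>0): A(-1)=-1. Local minima of B: B(-4)=-1664, B(2)=64.
So the global minimum of F is A(-1) + B(-4) + 3 = -1 − 1664 + 3 = -1662, attained at (-1, -4).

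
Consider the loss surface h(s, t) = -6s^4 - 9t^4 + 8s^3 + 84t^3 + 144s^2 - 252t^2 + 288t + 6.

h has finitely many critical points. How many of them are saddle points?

h separates as a function of s plus a function of t, so ∇h=0 decouples.
∂h/∂s = -24s(s - 4)(s + 3) = 0 at s ∈ {-3, 0, 4}; ∂h/∂t = -36(t - 4)(t - 2)(t - 1) = 0 at t ∈ {1, 2, 4}.
The Hessian is diagonal: diag(h_ss, h_tt). Second derivatives: h_ss(-3)=-504, h_ss(0)=288, h_ss(4)=-672; h_tt(1)=-108, h_tt(2)=72, h_tt(4)=-216.
Saddle points occur where the two diagonal entries have opposite signs: (-3, 2), (0, 1), (0, 4), (4, 2). Count: 4.

4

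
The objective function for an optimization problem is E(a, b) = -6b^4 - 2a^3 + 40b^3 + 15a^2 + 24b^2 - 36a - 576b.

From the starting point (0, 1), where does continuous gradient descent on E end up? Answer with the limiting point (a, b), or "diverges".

(2, 3)

E is separable, so gradient descent decouples: a follows -∂E/∂a, b follows -∂E/∂b.
∂E/∂a = -6(a - 3)(a - 2); at a=0 this is -36, so a increases.
∂E/∂b = -24(b - 4)(b - 3)(b + 2); at b=1 this is -432, so b increases.
a converges to its nearest critical value 2 (a local min of the a-part); b converges to 3. The iterate converges to (2, 3).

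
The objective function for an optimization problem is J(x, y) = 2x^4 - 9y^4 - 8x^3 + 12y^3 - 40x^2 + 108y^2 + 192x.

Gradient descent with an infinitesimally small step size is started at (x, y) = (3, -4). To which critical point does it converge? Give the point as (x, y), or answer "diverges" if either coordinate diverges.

diverges

J is separable, so gradient descent decouples: x follows -∂J/∂x, y follows -∂J/∂y.
∂J/∂x = 8(x - 4)(x - 2)(x + 3); at x=3 this is -48, so x increases.
∂J/∂y = -36y(y - 3)(y + 2); at y=-4 this is 2016, so y decreases.
The y-coordinate has no critical point in that direction and runs off to infinity.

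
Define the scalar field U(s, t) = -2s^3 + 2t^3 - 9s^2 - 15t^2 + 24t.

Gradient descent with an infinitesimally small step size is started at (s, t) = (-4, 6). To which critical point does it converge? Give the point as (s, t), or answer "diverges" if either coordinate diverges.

(-3, 4)

U is separable, so gradient descent decouples: s follows -∂U/∂s, t follows -∂U/∂t.
∂U/∂s = -6s(s + 3); at s=-4 this is -24, so s increases.
∂U/∂t = 6(t - 4)(t - 1); at t=6 this is 60, so t decreases.
s converges to its nearest critical value -3 (a local min of the s-part); t converges to 4. The iterate converges to (-3, 4).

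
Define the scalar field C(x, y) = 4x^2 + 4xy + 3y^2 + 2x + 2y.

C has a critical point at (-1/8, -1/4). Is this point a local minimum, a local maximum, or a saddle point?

The Hessian of C is constant: H = [[8, 4], [4, 6]].
det(H) = 8·6 − 4² = 32.
det(H) > 0 and tr(H) = 14 > 0, so H is positive definite and the point is a local minimum.

local minimum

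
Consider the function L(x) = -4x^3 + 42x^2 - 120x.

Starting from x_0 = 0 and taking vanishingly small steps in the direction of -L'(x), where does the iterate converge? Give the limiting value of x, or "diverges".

2

L'(x) = -12(x - 5)(x - 2), so L'(0) = -120.
Gradient descent moves in the -L' direction, i.e. x is increasing.
The nearest critical point in that direction is x = 2, where L'' = 36 > 0 (a local minimum). The iterate converges there.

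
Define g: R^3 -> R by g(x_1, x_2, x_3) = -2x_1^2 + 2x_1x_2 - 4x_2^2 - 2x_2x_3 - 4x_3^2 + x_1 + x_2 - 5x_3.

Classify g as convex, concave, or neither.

g is quadratic, so its Hessian is the constant matrix H = [[-4, 2, 0], [2, -8, -2], [0, -2, -8]].
Leading principal minors: -4, 28, -208.
Signs alternate −, +, − ⇒ H ≺ 0 ⇒ concave.

concave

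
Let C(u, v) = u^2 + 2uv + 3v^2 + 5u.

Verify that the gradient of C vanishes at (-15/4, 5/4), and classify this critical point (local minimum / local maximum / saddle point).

∇C = (2u + 2v + 5, 2u + 6v); substituting (-15/4, 5/4) gives ∇C = (0, 0), so (-15/4, 5/4) is indeed a critical point.
The Hessian of C is constant: H = [[2, 2], [2, 6]].
det(H) = 2·6 − 2² = 8.
det(H) > 0 and tr(H) = 8 > 0, so H is positive definite and the point is a local minimum.

local minimum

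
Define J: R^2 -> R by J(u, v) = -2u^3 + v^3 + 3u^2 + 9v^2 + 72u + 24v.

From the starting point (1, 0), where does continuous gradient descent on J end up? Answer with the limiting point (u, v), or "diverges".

J is separable, so gradient descent decouples: u follows -∂J/∂u, v follows -∂J/∂v.
∂J/∂u = -6(u - 4)(u + 3); at u=1 this is 72, so u decreases.
∂J/∂v = 3(v + 2)(v + 4); at v=0 this is 24, so v decreases.
u converges to its nearest critical value -3 (a local min of the u-part); v converges to -2. The iterate converges to (-3, -2).

(-3, -2)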